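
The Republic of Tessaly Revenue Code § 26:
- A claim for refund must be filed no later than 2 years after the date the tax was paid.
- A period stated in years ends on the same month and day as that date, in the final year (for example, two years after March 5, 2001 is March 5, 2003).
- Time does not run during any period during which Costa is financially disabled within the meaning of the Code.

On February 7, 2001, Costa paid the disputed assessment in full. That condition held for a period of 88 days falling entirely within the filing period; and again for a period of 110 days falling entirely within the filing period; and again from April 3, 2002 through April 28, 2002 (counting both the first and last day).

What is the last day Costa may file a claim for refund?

September 19, 2003

2 years after February 7, 2001 is February 7, 2003.
Tolling adds 88 days: February 7, 2003 + 88 days = May 6, 2003.
Tolling adds 110 days: May 6, 2003 + 110 days = August 24, 2003.
From April 3, 2002 through April 28, 2002 inclusive is 26 days; tolling adds 26 days: August 24, 2003 + 26 days = September 19, 2003.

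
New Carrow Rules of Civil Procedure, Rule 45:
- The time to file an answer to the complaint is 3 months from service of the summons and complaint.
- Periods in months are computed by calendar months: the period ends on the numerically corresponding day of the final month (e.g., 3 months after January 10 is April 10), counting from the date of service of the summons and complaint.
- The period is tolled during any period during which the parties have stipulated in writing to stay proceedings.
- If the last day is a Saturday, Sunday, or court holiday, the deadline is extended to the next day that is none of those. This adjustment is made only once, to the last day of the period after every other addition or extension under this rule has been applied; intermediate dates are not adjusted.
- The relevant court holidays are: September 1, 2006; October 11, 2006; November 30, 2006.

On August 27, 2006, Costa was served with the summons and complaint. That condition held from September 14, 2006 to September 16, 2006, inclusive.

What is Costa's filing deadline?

December 1, 2006

3 months after August 27, 2006 is November 27, 2006.
From September 14, 2006 through September 16, 2006 inclusive is 3 days; tolling adds 3 days: November 27, 2006 + 3 days = November 30, 2006.
November 30, 2006 is a listed holiday. The next qualifying day is December 1, 2006.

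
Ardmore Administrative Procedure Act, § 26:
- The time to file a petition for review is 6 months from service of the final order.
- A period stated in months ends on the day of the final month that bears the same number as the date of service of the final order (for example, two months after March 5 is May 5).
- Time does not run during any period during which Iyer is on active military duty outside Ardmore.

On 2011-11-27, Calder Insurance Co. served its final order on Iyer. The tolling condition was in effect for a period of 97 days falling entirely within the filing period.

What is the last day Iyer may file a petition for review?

September 1, 2012

6 months after 2011-11-27 is May 27, 2012.
Tolling adds 97 days: May 27, 2012 + 97 days = September 1, 2012.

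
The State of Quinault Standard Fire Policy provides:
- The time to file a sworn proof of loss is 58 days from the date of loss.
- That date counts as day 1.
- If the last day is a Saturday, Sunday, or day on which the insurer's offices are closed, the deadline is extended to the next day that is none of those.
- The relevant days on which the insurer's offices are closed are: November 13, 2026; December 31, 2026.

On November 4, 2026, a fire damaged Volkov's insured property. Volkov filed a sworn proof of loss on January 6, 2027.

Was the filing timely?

No

Counting November 4, 2026 as day 1, day 58 is December 31, 2026.
December 31, 2026 is a listed holiday. The next qualifying day is January 1, 2027.
The deadline is January 1, 2027; the filing on January 6, 2027 is after that date.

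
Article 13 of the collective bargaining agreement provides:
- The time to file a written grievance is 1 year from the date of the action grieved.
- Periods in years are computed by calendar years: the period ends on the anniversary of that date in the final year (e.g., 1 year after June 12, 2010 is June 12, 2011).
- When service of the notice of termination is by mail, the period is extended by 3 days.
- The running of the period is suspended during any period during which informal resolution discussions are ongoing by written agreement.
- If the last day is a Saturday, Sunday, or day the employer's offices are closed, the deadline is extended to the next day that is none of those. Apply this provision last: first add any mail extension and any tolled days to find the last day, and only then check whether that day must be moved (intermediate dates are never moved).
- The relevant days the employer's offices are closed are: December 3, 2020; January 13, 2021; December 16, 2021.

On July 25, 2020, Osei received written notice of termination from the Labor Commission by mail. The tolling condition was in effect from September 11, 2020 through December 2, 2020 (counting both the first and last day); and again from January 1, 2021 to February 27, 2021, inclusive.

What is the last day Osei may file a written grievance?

December 17, 2021

1 year after July 25, 2020 is July 25, 2021.
Service was by mail, adding 3 days: July 25, 2021 + 3 days = July 28, 2021.
From September 11, 2020 through December 2, 2020 inclusive is 83 days; tolling adds 83 days: July 28, 2021 + 83 days = October 19, 2021.
From January 1, 2021 through February 27, 2021 inclusive is 58 days; tolling adds 58 days: October 19, 2021 + 58 days = December 16, 2021.
December 16, 2021 is a listed holiday. The next qualifying day is December 17, 2021.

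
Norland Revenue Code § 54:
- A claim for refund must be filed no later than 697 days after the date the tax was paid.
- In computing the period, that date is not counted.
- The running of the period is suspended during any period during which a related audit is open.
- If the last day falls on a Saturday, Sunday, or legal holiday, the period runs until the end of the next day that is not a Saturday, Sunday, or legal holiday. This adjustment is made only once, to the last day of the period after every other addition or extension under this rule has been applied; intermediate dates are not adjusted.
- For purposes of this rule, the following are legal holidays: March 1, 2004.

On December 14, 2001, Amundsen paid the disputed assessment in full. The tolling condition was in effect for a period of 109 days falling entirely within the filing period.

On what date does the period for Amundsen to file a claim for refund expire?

March 2, 2004

697 days after December 14, 2001 is November 11, 2003.
Tolling adds 109 days: November 11, 2003 + 109 days = February 28, 2004.
February 28, 2004 is Saturday; February 29, 2004 is Sunday; March 1, 2004 is a listed holiday. The next qualifying day is March 2, 2004.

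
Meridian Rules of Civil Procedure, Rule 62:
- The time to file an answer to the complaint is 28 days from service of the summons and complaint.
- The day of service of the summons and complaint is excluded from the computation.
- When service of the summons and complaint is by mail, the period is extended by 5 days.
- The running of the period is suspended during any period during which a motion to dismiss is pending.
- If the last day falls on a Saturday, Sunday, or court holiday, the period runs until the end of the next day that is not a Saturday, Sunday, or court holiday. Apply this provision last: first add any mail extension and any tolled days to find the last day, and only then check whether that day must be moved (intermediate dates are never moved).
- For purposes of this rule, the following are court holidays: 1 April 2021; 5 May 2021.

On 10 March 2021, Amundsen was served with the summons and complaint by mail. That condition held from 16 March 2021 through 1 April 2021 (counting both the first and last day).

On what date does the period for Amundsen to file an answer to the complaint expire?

April 29, 2021

28 days after 10 March 2021 is April 7, 2021.
Service was by mail, adding 5 days: April 7, 2021 + 5 days = April 12, 2021.
From March 16, 2021 through April 1, 2021 inclusive is 17 days; tolling adds 17 days: April 12, 2021 + 17 days = April 29, 2021.
April 29, 2021 is a Thursday and not a court holiday, so no extension applies.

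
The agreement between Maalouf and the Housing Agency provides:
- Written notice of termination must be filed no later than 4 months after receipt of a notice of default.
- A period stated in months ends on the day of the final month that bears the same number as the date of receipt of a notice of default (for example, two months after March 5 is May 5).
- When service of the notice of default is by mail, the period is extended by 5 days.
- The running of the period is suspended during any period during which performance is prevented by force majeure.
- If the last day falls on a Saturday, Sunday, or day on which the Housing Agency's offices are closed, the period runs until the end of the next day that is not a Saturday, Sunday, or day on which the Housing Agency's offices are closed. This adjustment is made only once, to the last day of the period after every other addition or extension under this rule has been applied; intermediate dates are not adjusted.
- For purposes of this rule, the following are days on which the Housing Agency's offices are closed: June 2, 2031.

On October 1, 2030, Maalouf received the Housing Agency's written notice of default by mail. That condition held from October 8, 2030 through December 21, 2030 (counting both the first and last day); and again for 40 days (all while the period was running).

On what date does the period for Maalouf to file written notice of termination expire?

4 months after October 1, 2030 is February 1, 2031.
Service was by mail, adding 5 days: February 1, 2031 + 5 days = February 6, 2031.
From October 8, 2030 through December 21, 2030 inclusive is 75 days; tolling adds 75 days: February 6, 2031 + 75 days = April 22, 2031.
Tolling adds 40 days: April 22, 2031 + 40 days = June 1, 2031.
June 1, 2031 is Sunday; June 2, 2031 is a listed holiday. The next qualifying day is June 3, 2031.

June 3, 2031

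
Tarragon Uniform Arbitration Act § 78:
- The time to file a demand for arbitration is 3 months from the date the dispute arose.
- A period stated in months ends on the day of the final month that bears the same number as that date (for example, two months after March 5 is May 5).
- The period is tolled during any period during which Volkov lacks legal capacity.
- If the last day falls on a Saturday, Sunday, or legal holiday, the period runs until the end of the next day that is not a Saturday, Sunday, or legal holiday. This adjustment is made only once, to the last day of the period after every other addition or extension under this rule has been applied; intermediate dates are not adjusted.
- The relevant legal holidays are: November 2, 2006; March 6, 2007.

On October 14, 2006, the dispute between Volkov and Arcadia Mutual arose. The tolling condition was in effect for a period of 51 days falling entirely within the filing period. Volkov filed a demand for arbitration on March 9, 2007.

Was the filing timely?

No

3 months after October 14, 2006 is January 14, 2007.
Tolling adds 51 days: January 14, 2007 + 51 days = March 6, 2007.
March 6, 2007 is a listed holiday. The next qualifying day is March 7, 2007.
The deadline is March 7, 2007; the filing on March 9, 2007 is after that date.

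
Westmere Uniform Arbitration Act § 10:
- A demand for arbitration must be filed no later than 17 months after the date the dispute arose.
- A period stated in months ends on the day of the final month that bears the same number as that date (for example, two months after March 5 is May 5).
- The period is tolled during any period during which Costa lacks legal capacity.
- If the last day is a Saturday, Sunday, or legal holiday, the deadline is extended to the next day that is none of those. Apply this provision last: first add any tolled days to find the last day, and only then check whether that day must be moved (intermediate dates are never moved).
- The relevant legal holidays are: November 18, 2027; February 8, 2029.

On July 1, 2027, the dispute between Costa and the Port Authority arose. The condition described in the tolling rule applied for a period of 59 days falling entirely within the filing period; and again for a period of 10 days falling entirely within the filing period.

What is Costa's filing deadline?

February 9, 2029

17 months after July 1, 2027 is December 1, 2028.
Tolling adds 59 days: December 1, 2028 + 59 days = January 29, 2029.
Tolling adds 10 days: January 29, 2029 + 10 days = February 8, 2029.
February 8, 2029 is a listed holiday. The next qualifying day is February 9, 2029.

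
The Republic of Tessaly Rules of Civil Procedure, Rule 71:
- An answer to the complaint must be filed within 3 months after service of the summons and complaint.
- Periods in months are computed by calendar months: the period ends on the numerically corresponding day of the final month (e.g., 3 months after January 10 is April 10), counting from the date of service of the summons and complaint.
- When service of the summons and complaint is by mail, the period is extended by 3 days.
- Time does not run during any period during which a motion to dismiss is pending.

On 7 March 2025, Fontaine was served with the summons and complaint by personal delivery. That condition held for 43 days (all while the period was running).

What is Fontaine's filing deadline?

3 months after 7 March 2025 is June 7, 2025.
Service was not by mail, so no mail extension applies.
Tolling adds 43 days: June 7, 2025 + 43 days = July 20, 2025.

July 20, 2025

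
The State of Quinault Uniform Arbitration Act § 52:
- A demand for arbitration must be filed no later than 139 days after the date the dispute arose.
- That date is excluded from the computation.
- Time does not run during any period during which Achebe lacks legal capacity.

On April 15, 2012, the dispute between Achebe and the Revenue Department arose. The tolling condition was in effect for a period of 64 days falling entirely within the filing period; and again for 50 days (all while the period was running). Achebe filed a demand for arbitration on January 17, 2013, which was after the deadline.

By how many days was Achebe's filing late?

139 days after April 15, 2012 is September 1, 2012.
Tolling adds 64 days: September 1, 2012 + 64 days = November 4, 2012.
Tolling adds 50 days: November 4, 2012 + 50 days = December 24, 2012.
The deadline is December 24, 2012; from December 24, 2012 to January 17, 2013 is 24 days.

24 days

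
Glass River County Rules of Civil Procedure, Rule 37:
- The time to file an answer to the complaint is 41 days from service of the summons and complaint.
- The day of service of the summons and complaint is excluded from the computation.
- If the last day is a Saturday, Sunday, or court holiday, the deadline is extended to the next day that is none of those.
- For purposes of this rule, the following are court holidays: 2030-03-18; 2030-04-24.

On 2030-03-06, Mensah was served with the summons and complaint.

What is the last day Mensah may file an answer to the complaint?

April 16, 2030

41 days after 2030-03-06 is April 16, 2030.
April 16, 2030 is a Tuesday and not a court holiday, so no extension applies.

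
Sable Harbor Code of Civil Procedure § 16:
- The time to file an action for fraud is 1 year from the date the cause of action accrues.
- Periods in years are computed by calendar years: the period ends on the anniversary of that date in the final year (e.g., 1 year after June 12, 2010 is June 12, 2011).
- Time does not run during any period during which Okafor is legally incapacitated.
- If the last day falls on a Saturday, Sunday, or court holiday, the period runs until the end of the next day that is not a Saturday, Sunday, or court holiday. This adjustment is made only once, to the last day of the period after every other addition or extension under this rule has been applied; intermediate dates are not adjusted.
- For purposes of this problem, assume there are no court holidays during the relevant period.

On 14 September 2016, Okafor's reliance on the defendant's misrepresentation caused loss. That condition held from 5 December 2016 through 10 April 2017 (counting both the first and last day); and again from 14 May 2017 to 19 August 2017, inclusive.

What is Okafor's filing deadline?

1 year after 14 September 2016 is September 14, 2017.
From December 5, 2016 through April 10, 2017 inclusive is 127 days; tolling adds 127 days: September 14, 2017 + 127 days = January 19, 2018.
From May 14, 2017 through August 19, 2017 inclusive is 98 days; tolling adds 98 days: January 19, 2018 + 98 days = April 27, 2018.
April 27, 2018 is a Friday and not a court holiday, so no extension applies.

April 27, 2018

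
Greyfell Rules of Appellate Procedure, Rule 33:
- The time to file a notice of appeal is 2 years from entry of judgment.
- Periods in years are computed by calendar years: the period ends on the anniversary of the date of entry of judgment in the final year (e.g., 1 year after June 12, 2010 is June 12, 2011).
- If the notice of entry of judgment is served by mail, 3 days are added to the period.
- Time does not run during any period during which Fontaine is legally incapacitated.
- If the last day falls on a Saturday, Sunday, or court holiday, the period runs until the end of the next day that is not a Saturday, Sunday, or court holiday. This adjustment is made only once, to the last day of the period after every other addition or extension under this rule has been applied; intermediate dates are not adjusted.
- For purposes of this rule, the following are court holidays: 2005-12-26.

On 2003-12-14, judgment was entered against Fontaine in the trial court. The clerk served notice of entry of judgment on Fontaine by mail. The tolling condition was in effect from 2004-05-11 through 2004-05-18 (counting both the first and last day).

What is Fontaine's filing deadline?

December 27, 2005

2 years after 2003-12-14 is December 14, 2005.
Service was by mail, adding 3 days: December 14, 2005 + 3 days = December 17, 2005.
From May 11, 2004 through May 18, 2004 inclusive is 8 days; tolling adds 8 days: December 17, 2005 + 8 days = December 25, 2005.
December 25, 2005 is Sunday; December 26, 2005 is a listed holiday. The next qualifying day is December 27, 2005.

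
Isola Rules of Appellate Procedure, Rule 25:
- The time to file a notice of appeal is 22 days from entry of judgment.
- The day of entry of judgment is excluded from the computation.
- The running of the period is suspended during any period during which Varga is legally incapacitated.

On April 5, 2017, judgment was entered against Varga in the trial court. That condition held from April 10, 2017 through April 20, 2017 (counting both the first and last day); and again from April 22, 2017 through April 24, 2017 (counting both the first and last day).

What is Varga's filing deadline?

22 days after April 5, 2017 is April 27, 2017.
From April 10, 2017 through April 20, 2017 inclusive is 11 days; tolling adds 11 days: April 27, 2017 + 11 days = May 8, 2017.
From April 22, 2017 through April 24, 2017 inclusive is 3 days; tolling adds 3 days: May 8, 2017 + 3 days = May 11, 2017.

May 11, 2017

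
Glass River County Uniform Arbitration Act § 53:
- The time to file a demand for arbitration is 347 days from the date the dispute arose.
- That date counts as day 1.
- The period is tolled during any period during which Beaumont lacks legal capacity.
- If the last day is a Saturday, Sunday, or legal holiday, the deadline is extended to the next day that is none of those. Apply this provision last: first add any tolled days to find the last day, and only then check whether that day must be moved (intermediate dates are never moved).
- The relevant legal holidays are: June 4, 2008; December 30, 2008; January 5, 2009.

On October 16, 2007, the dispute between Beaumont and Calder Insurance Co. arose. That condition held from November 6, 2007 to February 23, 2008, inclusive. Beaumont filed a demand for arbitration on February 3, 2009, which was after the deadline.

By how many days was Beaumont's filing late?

20 days

Counting October 16, 2007 as day 1, day 347 is September 26, 2008.
From November 6, 2007 through February 23, 2008 inclusive is 110 days; tolling adds 110 days: September 26, 2008 + 110 days = January 14, 2009.
January 14, 2009 is a Wednesday and not a legal holiday, so no extension applies.
The deadline is January 14, 2009; from January 14, 2009 to February 3, 2009 is 20 days.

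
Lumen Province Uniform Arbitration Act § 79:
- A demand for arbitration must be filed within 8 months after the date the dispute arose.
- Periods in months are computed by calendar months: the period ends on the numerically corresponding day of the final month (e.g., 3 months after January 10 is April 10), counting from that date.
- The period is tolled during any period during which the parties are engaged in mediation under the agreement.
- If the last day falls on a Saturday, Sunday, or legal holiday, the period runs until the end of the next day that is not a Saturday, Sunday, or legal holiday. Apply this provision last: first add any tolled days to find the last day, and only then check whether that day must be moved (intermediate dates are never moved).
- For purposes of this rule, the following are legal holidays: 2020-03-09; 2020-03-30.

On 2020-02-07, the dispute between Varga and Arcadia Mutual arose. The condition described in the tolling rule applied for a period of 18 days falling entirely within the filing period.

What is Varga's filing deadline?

8 months after 2020-02-07 is October 7, 2020.
Tolling adds 18 days: October 7, 2020 + 18 days = October 25, 2020.
October 25, 2020 is Sunday. The next qualifying day is October 26, 2020.

October 26, 2020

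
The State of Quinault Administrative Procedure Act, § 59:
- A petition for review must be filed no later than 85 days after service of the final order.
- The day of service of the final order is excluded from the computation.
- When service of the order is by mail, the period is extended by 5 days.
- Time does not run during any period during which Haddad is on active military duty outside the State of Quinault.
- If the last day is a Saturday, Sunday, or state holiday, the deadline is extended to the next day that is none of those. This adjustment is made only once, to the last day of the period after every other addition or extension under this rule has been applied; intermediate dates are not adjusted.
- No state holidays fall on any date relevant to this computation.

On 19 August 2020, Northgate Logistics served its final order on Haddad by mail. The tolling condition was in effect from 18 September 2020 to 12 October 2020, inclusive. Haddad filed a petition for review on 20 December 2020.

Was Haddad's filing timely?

85 days after 19 August 2020 is November 12, 2020.
Service was by mail, adding 5 days: November 12, 2020 + 5 days = November 17, 2020.
From September 18, 2020 through October 12, 2020 inclusive is 25 days; tolling adds 25 days: November 17, 2020 + 25 days = December 12, 2020.
December 12, 2020 is Saturday; December 13, 2020 is Sunday. The next qualifying day is December 14, 2020.
The deadline is December 14, 2020; the filing on December 20, 2020 is after that date.

No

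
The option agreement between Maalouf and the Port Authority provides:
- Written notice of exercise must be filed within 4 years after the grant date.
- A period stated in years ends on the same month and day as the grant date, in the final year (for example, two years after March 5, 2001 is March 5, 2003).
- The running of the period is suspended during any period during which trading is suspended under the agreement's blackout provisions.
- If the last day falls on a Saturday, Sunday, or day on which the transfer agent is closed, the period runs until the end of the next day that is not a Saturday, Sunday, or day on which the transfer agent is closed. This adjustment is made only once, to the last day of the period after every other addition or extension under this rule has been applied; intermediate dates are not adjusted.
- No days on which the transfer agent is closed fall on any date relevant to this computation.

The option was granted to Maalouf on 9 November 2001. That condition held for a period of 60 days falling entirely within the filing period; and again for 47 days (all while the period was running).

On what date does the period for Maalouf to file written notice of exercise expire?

4 years after 9 November 2001 is November 9, 2005.
Tolling adds 60 days: November 9, 2005 + 60 days = January 8, 2006.
Tolling adds 47 days: January 8, 2006 + 47 days = February 24, 2006.
February 24, 2006 is a Friday and not a day on which the transfer agent is closed, so no extension applies.

February 24, 2006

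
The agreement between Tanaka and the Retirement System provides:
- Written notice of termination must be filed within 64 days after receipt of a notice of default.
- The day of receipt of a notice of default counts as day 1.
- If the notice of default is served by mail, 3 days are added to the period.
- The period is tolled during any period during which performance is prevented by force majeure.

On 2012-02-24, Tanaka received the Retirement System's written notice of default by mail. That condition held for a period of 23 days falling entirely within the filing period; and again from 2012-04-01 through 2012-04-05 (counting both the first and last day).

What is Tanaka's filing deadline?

May 28, 2012

Counting 2012-02-24 as day 1, day 64 is April 27, 2012.
Service was by mail, adding 3 days: April 27, 2012 + 3 days = April 30, 2012.
Tolling adds 23 days: April 30, 2012 + 23 days = May 23, 2012.
From April 1, 2012 through April 5, 2012 inclusive is 5 days; tolling adds 5 days: May 23, 2012 + 5 days = May 28, 2012.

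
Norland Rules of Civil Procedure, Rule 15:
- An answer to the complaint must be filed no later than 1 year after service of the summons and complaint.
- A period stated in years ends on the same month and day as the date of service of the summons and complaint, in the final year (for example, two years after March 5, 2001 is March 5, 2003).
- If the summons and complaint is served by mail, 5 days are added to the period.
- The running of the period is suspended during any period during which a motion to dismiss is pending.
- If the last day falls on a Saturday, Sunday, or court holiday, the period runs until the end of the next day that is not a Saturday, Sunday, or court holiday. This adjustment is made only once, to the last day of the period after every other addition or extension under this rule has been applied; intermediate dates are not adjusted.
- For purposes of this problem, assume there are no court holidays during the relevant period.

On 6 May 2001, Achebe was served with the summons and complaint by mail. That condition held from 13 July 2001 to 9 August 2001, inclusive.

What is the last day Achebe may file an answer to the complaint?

1 year after 6 May 2001 is May 6, 2002.
Service was by mail, adding 5 days: May 6, 2002 + 5 days = May 11, 2002.
From July 13, 2001 through August 9, 2001 inclusive is 28 days; tolling adds 28 days: May 11, 2002 + 28 days = June 8, 2002.
June 8, 2002 is Saturday; June 9, 2002 is Sunday. The next qualifying day is June 10, 2002.

June 10, 2002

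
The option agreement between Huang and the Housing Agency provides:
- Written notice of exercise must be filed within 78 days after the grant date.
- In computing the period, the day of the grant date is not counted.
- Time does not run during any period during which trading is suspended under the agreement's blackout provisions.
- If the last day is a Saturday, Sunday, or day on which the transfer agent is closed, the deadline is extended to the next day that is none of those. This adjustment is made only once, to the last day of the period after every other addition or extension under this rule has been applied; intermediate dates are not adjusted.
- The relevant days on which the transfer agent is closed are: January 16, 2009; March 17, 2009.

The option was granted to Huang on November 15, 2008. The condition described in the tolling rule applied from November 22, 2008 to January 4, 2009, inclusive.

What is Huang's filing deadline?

March 18, 2009

78 days after November 15, 2008 is February 1, 2009.
From November 22, 2008 through January 4, 2009 inclusive is 44 days; tolling adds 44 days: February 1, 2009 + 44 days = March 17, 2009.
March 17, 2009 is a listed holiday. The next qualifying day is March 18, 2009.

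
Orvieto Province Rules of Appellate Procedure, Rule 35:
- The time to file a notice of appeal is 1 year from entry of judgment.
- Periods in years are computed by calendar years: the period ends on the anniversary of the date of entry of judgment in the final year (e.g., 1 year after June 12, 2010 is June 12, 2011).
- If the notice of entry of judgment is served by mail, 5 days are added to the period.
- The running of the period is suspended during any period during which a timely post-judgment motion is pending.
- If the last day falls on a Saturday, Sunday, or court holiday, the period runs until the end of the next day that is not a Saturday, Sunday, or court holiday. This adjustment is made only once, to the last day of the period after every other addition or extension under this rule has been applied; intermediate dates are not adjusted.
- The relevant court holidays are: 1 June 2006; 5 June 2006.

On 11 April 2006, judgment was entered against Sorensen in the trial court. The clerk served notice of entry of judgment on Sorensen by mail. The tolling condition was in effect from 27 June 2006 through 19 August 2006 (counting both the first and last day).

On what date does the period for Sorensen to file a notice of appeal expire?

1 year after 11 April 2006 is April 11, 2007.
Service was by mail, adding 5 days: April 11, 2007 + 5 days = April 16, 2007.
From June 27, 2006 through August 19, 2006 inclusive is 54 days; tolling adds 54 days: April 16, 2007 + 54 days = June 9, 2007.
June 9, 2007 is Saturday; June 10, 2007 is Sunday. The next qualifying day is June 11, 2007.

June 11, 2007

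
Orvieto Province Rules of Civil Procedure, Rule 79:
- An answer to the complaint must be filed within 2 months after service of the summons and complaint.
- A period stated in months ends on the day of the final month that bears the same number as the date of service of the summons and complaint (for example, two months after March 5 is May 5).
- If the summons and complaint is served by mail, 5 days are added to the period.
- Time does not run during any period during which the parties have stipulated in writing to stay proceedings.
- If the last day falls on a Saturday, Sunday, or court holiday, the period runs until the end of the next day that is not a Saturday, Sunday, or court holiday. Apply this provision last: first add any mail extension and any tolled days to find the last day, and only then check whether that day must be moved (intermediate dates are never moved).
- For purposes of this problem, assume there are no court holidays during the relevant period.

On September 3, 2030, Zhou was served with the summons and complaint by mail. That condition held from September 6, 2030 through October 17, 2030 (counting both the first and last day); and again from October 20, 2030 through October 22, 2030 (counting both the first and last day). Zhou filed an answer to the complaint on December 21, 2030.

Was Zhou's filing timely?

2 months after September 3, 2030 is November 3, 2030.
Service was by mail, adding 5 days: November 3, 2030 + 5 days = November 8, 2030.
From September 6, 2030 through October 17, 2030 inclusive is 42 days; tolling adds 42 days: November 8, 2030 + 42 days = December 20, 2030.
From October 20, 2030 through October 22, 2030 inclusive is 3 days; tolling adds 3 days: December 20, 2030 + 3 days = December 23, 2030.
December 23, 2030 is a Monday and not a court holiday, so no extension applies.
The deadline is December 23, 2030; the filing on December 21, 2030 is on or before that date.

Yes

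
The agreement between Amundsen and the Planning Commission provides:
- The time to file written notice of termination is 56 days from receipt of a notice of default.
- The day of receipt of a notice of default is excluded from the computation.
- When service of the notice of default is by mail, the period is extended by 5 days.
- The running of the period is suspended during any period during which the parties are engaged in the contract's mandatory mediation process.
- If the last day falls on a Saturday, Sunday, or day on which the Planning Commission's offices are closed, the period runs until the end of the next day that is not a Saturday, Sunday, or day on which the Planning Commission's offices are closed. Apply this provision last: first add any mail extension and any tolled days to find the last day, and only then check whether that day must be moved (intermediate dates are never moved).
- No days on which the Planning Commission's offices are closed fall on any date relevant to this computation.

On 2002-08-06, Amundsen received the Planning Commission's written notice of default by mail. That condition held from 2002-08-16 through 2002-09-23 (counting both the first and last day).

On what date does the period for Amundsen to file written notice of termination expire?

56 days after 2002-08-06 is October 1, 2002.
Service was by mail, adding 5 days: October 1, 2002 + 5 days = October 6, 2002.
From August 16, 2002 through September 23, 2002 inclusive is 39 days; tolling adds 39 days: October 6, 2002 + 39 days = November 14, 2002.
November 14, 2002 is a Thursday and not a day on which the Planning Commission's offices are closed, so no extension applies.

November 14, 2002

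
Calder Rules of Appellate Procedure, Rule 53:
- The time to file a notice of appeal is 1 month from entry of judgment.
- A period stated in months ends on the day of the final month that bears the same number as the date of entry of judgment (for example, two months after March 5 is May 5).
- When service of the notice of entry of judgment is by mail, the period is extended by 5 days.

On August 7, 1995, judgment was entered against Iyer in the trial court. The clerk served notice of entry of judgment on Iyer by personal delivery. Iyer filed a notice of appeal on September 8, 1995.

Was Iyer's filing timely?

No

1 month after August 7, 1995 is September 7, 1995.
Service was not by mail, so no mail extension applies.
The deadline is September 7, 1995; the filing on September 8, 1995 is after that date.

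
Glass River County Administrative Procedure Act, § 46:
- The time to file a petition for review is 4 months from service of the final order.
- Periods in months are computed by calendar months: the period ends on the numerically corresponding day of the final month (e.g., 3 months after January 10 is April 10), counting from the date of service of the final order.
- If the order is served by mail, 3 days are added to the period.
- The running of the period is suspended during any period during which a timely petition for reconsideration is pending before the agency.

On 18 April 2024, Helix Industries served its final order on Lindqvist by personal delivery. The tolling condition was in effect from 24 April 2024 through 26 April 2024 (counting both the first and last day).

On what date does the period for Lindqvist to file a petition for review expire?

4 months after 18 April 2024 is August 18, 2024.
Service was not by mail, so no mail extension applies.
From April 24, 2024 through April 26, 2024 inclusive is 3 days; tolling adds 3 days: August 18, 2024 + 3 days = August 21, 2024.

August 21, 2024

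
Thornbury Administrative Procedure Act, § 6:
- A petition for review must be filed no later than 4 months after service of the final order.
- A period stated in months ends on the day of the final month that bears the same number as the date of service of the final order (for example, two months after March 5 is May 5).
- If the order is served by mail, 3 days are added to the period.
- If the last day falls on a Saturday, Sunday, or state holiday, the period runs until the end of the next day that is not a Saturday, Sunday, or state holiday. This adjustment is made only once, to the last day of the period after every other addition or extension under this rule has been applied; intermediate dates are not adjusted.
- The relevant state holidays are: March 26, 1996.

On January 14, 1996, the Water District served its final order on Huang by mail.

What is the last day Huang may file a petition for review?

May 17, 1996

4 months after January 14, 1996 is May 14, 1996.
Service was by mail, adding 3 days: May 14, 1996 + 3 days = May 17, 1996.
May 17, 1996 is a Friday and not a state holiday, so no extension applies.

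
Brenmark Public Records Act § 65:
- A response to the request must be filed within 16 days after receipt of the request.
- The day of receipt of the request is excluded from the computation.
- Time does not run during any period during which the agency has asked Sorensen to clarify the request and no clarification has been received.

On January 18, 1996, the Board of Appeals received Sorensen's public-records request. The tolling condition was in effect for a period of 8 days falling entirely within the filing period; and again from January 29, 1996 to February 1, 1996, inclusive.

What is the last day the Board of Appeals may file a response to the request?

16 days after January 18, 1996 is February 3, 1996.
Tolling adds 8 days: February 3, 1996 + 8 days = February 11, 1996.
From January 29, 1996 through February 1, 1996 inclusive is 4 days; tolling adds 4 days: February 11, 1996 + 4 days = February 15, 1996.

February 15, 1996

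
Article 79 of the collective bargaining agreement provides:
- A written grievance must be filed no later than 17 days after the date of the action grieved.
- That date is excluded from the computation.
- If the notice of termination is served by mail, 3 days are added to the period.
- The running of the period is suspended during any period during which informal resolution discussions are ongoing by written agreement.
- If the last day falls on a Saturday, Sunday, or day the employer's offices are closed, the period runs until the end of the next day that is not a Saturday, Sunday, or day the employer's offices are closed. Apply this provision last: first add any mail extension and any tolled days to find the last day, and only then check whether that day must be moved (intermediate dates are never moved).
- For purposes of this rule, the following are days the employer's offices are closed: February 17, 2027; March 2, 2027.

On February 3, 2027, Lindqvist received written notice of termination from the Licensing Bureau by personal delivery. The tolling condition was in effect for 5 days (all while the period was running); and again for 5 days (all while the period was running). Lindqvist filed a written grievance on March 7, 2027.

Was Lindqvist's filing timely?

17 days after February 3, 2027 is February 20, 2027.
Service was not by mail, so no mail extension applies.
Tolling adds 5 days: February 20, 2027 + 5 days = February 25, 2027.
Tolling adds 5 days: February 25, 2027 + 5 days = March 2, 2027.
March 2, 2027 is a listed holiday. The next qualifying day is March 3, 2027.
The deadline is March 3, 2027; the filing on March 7, 2027 is after that date.

No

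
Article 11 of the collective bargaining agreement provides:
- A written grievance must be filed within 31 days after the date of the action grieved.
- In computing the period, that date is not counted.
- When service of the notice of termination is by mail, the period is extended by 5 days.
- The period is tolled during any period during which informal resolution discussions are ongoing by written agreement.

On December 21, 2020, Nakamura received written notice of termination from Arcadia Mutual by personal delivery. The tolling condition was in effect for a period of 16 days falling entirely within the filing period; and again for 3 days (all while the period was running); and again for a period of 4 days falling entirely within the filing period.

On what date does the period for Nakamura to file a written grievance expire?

February 13, 2021

31 days after December 21, 2020 is January 21, 2021.
Service was not by mail, so no mail extension applies.
Tolling adds 16 days: January 21, 2021 + 16 days = February 6, 2021.
Tolling adds 3 days: February 6, 2021 + 3 days = February 9, 2021.
Tolling adds 4 days: February 9, 2021 + 4 days = February 13, 2021.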